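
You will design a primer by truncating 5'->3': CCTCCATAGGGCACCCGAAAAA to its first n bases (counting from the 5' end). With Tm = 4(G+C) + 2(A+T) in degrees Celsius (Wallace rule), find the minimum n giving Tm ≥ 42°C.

First 12 bases: CCTCCATAGGGC → Tm = 40°C (< 42°C)
First 13 bases: CCTCCATAGGGCA → Tm = 42°C (≥ 42°C)
Each additional base adds 2°C (A/T) or 4°C (G/C), so Tm is non-decreasing in n; n = 13 is the first length to reach 42°C.

n = 13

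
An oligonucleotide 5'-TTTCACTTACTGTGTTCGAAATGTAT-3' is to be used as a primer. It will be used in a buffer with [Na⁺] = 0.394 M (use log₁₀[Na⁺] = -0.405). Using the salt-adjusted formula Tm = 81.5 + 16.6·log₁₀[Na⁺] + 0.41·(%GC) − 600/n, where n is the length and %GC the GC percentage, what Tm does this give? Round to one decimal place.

64.3°C

Length n = 26. Scanning the sequence gives T=12, A=6, G=4, C=4.
G+C = 8, so %GC = 8/26 × 100 = 30.769%
Salt term: 16.6 × (-0.405) = -6.723
GC term: 0.41 × 30.769 = 12.615; length term: −600/26 = −23.077
Tm = 81.5 + (-6.723) + 12.615 − 23.077 = 64.315 → 64.3°C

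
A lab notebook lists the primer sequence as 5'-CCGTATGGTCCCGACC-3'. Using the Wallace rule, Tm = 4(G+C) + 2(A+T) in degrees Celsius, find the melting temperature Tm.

54°C

A=2, G=4, T=3, C=7
AT pairs contribute 5, GC pairs contribute 11.
Tm = 2(5) + 4(11) = 10 + 44 = 54°C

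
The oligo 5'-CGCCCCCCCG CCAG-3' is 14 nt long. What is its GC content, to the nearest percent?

Scanning the sequence gives C=10, A=1, G=3, T=0.
G+C = 3 + 10 = 13 out of 14 bases
%GC = 13/14 × 100 = 92.86% ≈ 93%

93%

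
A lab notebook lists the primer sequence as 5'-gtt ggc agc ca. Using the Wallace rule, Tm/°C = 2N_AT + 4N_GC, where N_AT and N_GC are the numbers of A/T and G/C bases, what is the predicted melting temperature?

36°C

Base counts: C=3, T=2, G=4, A=2
So N_AT = 4 and N_GC = 7.
Tm = 4·7 + 2·4 = 28 + 8 = 36°C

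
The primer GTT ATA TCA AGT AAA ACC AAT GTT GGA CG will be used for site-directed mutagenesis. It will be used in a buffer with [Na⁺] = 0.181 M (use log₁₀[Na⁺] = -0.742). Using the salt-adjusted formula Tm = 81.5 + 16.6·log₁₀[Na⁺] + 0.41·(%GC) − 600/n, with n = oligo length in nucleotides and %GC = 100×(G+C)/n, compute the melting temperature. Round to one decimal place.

Length n = 29. Base counts: C=4, T=8, G=6, A=11
G+C = 10, so %GC = 10/29 × 100 = 34.483%
Salt term: 16.6 × (-0.742) = -12.317
GC term: 0.41 × 34.483 = 14.138; length term: −600/29 = −20.69
Tm = 81.5 + (-12.317) + 14.138 − 20.69 = 62.631 → 62.6°C

62.6°C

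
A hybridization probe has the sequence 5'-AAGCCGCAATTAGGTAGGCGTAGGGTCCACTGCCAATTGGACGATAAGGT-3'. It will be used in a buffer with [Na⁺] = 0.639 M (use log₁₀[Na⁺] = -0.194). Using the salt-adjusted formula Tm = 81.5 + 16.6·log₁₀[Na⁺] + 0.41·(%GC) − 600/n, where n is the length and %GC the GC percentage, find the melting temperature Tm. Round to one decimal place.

87.6°C

Length n = 50. Base counts: T=10, A=14, G=16, C=10
G+C = 26, so %GC = 26/50 × 100 = 52%
Salt term: 16.6 × (-0.194) = -3.22
GC term: 0.41 × 52 = 21.32; length term: −600/50 = −12
Tm = 81.5 + (-3.22) + 21.32 − 12 = 87.6 → 87.6°C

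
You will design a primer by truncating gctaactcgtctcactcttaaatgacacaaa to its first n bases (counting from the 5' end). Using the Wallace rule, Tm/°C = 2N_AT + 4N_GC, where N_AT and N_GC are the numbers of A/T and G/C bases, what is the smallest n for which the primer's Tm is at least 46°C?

n = 15

First 14 bases: GCTAACTCGTCTCA → Tm = 42°C (< 46°C)
First 15 bases: GCTAACTCGTCTCAC → Tm = 46°C (≥ 46°C)
Each additional base adds 2°C (A/T) or 4°C (G/C), so Tm is non-decreasing in n; n = 15 is the first length to reach 46°C.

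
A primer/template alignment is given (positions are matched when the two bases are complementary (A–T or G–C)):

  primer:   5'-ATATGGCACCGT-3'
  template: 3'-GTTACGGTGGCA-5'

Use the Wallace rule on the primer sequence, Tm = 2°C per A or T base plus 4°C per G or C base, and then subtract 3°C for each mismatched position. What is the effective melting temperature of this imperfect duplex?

Primer base counts: A=3, T=3, G=3, C=3 → A+T=6, G+C=6
Perfect-match Tm = 2(6) + 4(6) = 12 + 24 = 36°C
Mismatches (positions where the bases are not complementary): 3 (at positions 1, 2, 6)
Effective Tm = 36 − 3×3 = 36 − 9 = 27°C

27°C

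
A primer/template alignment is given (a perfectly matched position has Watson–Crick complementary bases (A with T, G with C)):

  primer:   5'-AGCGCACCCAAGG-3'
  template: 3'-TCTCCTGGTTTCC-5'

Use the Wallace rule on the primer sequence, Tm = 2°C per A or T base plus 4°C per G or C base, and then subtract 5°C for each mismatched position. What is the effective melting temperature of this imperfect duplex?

Primer base counts: A=4, T=0, G=4, C=5 → A+T=4, G+C=9
Perfect-match Tm = 2(4) + 4(9) = 8 + 36 = 44°C
Mismatches (positions where the bases are not complementary): 3 (at positions 3, 5, 9)
Effective Tm = 44 − 3×5 = 44 − 15 = 29°C

29°C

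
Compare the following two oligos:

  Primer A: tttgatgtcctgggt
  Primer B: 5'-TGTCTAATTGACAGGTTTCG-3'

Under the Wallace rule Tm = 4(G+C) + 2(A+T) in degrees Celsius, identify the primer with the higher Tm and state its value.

Primer B, 56°C

Primer A: A+T=8, G+C=7 → Tm = 2(8)+4(7) = 44°C
Primer B: A+T=12, G+C=8 → Tm = 2(12)+4(8) = 56°C
44°C vs 56°C → primer B is higher.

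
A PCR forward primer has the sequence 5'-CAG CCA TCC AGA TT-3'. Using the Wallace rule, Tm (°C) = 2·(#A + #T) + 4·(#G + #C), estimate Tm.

C=5, G=2, T=3, A=4
So N_AT = 7 and N_GC = 7.
Tm = 2×7 + 4×7 = 42°C

42°C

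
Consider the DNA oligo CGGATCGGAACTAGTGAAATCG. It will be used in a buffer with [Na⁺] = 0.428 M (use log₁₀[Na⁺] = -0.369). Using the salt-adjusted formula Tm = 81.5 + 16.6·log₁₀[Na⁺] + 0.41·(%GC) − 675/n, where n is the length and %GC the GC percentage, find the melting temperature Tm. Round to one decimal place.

65.2°C

Length n = 22. Scanning the sequence gives G=7, C=4, T=4, A=7.
G+C = 11, so %GC = 11/22 × 100 = 50%
Salt term: 16.6 × (-0.369) = -6.125
GC term: 0.41 × 50 = 20.5; length term: −675/22 = −30.682
Tm = 81.5 + (-6.125) + 20.5 − 30.682 = 65.193 → 65.2°C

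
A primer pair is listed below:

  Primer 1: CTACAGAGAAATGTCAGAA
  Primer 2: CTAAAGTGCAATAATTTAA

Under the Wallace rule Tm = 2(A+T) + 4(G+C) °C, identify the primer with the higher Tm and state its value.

Primer 1: A+T=12, G+C=7 → Tm = 2(12)+4(7) = 52°C
Primer 2: A+T=15, G+C=4 → Tm = 2(15)+4(4) = 46°C
52°C vs 46°C → primer 1 is higher.

Primer 1, 52°C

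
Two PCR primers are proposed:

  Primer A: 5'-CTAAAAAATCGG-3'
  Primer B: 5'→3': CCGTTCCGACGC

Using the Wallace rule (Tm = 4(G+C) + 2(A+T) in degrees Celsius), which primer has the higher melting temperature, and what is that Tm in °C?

Primer A: A+T=8, G+C=4 → Tm = 2(8)+4(4) = 32°C
Primer B: A+T=3, G+C=9 → Tm = 2(3)+4(9) = 42°C
32°C vs 42°C → primer B is higher.

Primer B, 42°C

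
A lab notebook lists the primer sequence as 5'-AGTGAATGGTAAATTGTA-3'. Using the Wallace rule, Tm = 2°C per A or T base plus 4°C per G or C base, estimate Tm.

Counting bases: A=7, T=6, G=5, C=0
A+T = 13, G+C = 5
Tm = 2(13) + 4(5) = 26 + 20 = 46°C

46°C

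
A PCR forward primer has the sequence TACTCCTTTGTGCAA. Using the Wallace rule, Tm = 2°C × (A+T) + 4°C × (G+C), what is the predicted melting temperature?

42°C

C=4, G=2, T=6, A=3
So N_AT = 9 and N_GC = 6.
Tm = 2×9 + 4×6 = 42°C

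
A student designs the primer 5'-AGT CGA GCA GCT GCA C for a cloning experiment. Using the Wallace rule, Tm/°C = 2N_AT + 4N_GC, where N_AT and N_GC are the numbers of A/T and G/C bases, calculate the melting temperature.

52°C

Counting bases: G=5, T=2, A=4, C=5
AT pairs contribute 6, GC pairs contribute 10.
Tm = 2(6) + 4(10) = 12 + 40 = 52°C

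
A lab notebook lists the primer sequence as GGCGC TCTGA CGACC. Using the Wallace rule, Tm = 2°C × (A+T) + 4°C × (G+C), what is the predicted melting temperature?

G=5, T=2, A=2, C=6
So N_AT = 4 and N_GC = 11.
Tm = 4·11 + 2·4 = 44 + 8 = 52°C

52°C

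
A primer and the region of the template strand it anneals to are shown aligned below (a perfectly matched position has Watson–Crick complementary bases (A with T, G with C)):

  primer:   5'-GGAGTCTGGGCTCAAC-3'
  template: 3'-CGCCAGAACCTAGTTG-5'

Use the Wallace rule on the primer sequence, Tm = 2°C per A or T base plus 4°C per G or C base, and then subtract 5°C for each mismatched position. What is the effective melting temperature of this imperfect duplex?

32°C

Primer base counts: A=3, T=3, G=6, C=4 → A+T=6, G+C=10
Perfect-match Tm = 2(6) + 4(10) = 12 + 40 = 52°C
Mismatches (positions where the bases are not complementary): 4 (at positions 2, 3, 8, 11)
Effective Tm = 52 − 4×5 = 52 − 20 = 32°C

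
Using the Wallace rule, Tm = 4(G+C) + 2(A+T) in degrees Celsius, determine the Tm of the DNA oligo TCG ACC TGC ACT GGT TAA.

54°C

Base counts: A=4, G=4, C=5, T=5
AT pairs contribute 9, GC pairs contribute 9.
Tm = 2×9 + 4×9 = 54°C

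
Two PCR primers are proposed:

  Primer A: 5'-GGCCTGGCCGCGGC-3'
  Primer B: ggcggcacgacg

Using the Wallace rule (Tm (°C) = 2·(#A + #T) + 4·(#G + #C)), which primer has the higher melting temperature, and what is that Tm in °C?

Primer A: A+T=1, G+C=13 → Tm = 2(1)+4(13) = 54°C
Primer B: A+T=2, G+C=10 → Tm = 2(2)+4(10) = 44°C
54°C vs 44°C → primer A is higher.

Primer A, 54°C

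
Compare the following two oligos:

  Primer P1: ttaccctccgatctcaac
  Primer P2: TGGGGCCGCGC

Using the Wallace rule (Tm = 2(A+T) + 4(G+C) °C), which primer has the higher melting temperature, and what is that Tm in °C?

Primer P1: A+T=9, G+C=9 → Tm = 2(9)+4(9) = 54°C
Primer P2: A+T=1, G+C=10 → Tm = 2(1)+4(10) = 42°C
54°C vs 42°C → primer P1 is higher.

Primer P1, 54°C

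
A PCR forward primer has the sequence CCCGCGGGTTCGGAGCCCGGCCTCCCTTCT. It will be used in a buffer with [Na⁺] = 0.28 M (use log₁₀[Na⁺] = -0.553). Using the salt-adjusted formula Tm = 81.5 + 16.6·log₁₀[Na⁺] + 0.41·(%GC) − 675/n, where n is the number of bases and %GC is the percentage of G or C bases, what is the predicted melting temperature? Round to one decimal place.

Length n = 30. C=14, T=6, A=1, G=9
G+C = 23, so %GC = 23/30 × 100 = 76.667%
Salt term: 16.6 × (-0.553) = -9.18
GC term: 0.41 × 76.667 = 31.433; length term: −675/30 = −22.5
Tm = 81.5 + (-9.18) + 31.433 − 22.5 = 81.253 → 81.3°C

81.3°C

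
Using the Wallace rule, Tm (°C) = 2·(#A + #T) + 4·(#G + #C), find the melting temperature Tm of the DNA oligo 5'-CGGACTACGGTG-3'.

Base counts: T=2, C=3, G=5, A=2
So N_AT = 4 and N_GC = 8.
Tm = 4·8 + 2·4 = 32 + 8 = 40°C

40°C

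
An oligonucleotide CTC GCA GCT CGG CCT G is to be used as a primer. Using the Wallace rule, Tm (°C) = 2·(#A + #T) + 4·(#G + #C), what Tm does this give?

Scanning the sequence gives T=3, C=7, G=5, A=1.
A+T = 4, G+C = 12
Tm = 2×4 + 4×12 = 56°C

56°C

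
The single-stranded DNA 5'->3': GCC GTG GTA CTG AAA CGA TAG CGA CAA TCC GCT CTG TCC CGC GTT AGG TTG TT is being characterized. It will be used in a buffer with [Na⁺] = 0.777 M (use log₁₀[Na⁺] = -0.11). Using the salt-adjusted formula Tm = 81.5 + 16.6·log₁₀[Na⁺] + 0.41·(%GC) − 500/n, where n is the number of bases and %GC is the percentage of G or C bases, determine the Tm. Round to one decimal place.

92.7°C

Length n = 53. Base counts: G=15, T=14, C=14, A=10
G+C = 29, so %GC = 29/53 × 100 = 54.717%
Salt term: 16.6 × (-0.11) = -1.826
GC term: 0.41 × 54.717 = 22.434; length term: −500/53 = −9.434
Tm = 81.5 + (-1.826) + 22.434 − 9.434 = 92.674 → 92.7°C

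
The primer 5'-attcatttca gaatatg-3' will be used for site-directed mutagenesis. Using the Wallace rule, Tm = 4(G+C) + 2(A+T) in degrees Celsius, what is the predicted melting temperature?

Scanning the sequence gives T=7, A=6, C=2, G=2.
A+T = 13, G+C = 4
Tm = 2×13 + 4×4 = 42°C

42°C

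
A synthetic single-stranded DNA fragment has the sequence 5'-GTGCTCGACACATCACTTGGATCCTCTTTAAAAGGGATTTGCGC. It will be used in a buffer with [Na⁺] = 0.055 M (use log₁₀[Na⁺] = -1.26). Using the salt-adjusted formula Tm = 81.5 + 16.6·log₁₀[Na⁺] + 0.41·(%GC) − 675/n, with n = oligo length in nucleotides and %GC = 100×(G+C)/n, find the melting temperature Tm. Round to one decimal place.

64.8°C

Length n = 44. Base counts: T=13, G=10, C=11, A=10
G+C = 21, so %GC = 21/44 × 100 = 47.727%
Salt term: 16.6 × (-1.26) = -20.916
GC term: 0.41 × 47.727 = 19.568; length term: −675/44 = −15.341
Tm = 81.5 + (-20.916) + 19.568 − 15.341 = 64.811 → 64.8°C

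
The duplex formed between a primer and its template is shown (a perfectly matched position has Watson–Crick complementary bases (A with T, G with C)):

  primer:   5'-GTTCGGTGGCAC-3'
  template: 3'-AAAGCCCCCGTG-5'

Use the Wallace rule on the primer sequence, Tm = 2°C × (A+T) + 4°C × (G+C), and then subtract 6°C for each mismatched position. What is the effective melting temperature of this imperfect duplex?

Primer base counts: A=1, T=3, G=5, C=3 → A+T=4, G+C=8
Perfect-match Tm = 2(4) + 4(8) = 8 + 32 = 40°C
Mismatches (positions where the bases are not complementary): 2 (at positions 1, 7)
Effective Tm = 40 − 2×6 = 40 − 12 = 28°C

28°C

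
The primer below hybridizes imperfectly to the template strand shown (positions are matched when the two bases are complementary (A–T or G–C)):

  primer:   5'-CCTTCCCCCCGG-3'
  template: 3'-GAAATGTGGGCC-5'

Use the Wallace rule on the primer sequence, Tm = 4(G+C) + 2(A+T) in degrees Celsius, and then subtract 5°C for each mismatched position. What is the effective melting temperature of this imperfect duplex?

Primer base counts: A=0, T=2, G=2, C=8 → A+T=2, G+C=10
Perfect-match Tm = 2(2) + 4(10) = 4 + 40 = 44°C
Mismatches (positions where the bases are not complementary): 3 (at positions 2, 5, 7)
Effective Tm = 44 − 3×5 = 44 − 15 = 29°C

29°C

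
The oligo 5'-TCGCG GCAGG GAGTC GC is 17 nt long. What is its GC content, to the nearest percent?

76%

Base counts: T=2, G=8, A=2, C=5
G+C = 8 + 5 = 13 out of 17 bases
%GC = 13/17 × 100 = 76.47% ≈ 76%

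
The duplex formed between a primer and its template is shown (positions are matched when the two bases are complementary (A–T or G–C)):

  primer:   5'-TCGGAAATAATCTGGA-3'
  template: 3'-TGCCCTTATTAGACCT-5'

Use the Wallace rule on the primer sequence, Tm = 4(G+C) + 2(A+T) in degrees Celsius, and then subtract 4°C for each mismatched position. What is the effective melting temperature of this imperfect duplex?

Primer base counts: A=6, T=4, G=4, C=2 → A+T=10, G+C=6
Perfect-match Tm = 2(10) + 4(6) = 20 + 24 = 44°C
Mismatches (positions where the bases are not complementary): 2 (at positions 1, 5)
Effective Tm = 44 − 2×4 = 44 − 8 = 36°C

36°C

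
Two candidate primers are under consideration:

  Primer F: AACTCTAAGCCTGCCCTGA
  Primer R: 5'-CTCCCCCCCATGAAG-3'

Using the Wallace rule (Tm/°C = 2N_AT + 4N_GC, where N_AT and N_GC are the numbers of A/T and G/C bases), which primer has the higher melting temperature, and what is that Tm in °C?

Primer F: A+T=9, G+C=10 → Tm = 2(9)+4(10) = 58°C
Primer R: A+T=5, G+C=10 → Tm = 2(5)+4(10) = 50°C
58°C vs 50°C → primer F is higher.

Primer F, 58°C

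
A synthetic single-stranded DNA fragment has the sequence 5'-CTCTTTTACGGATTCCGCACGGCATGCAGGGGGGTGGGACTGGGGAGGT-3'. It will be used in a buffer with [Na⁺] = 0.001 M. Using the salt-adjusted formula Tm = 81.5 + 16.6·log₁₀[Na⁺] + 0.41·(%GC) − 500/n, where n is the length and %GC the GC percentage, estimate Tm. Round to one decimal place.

Length n = 49. G=21, C=10, A=7, T=11
G+C = 31, so %GC = 31/49 × 100 = 63.265%
Salt term: 16.6 × (-3) = -49.8
GC term: 0.41 × 63.265 = 25.939; length term: −500/49 = −10.204
Tm = 81.5 + (-49.8) + 25.939 − 10.204 = 47.435 → 47.4°C

47.4°C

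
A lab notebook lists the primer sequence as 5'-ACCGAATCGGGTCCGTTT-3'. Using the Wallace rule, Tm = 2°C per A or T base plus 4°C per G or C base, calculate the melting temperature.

Counting bases: A=3, C=5, G=5, T=5
So N_AT = 8 and N_GC = 10.
Tm = 4·10 + 2·8 = 40 + 16 = 56°C

56°C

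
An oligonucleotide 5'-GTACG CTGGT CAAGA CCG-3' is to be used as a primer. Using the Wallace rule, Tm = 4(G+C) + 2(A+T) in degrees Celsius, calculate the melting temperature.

58°C

Counting bases: A=4, T=3, G=6, C=5
A+T = 7, G+C = 11
Tm = 4·11 + 2·7 = 44 + 14 = 58°C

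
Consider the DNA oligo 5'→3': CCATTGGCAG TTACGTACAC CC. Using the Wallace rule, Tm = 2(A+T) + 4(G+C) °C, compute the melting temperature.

Base counts: G=4, T=5, A=5, C=8
So N_AT = 10 and N_GC = 12.
Tm = 2(10) + 4(12) = 20 + 48 = 68°C

68°C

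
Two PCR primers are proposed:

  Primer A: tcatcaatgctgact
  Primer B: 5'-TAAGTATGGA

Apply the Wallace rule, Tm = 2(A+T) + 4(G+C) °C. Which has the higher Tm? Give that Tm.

Primer A: A+T=9, G+C=6 → Tm = 2(9)+4(6) = 42°C
Primer B: A+T=7, G+C=3 → Tm = 2(7)+4(3) = 26°C
42°C vs 26°C → primer A is higher.

Primer A, 42°C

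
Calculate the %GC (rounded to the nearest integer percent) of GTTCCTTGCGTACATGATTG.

45%

Base counts: T=8, C=4, A=3, G=5
G+C = 5 + 4 = 9 out of 20 bases
%GC = 9/20 × 100 = 45% ≈ 45%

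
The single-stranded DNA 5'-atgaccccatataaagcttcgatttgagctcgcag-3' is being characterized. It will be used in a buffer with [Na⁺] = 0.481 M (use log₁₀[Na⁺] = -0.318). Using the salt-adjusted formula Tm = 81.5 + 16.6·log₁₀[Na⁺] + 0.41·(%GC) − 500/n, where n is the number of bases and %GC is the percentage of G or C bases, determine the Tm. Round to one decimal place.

80.7°C

Length n = 35. Scanning the sequence gives C=9, G=7, A=10, T=9.
G+C = 16, so %GC = 16/35 × 100 = 45.714%
Salt term: 16.6 × (-0.318) = -5.279
GC term: 0.41 × 45.714 = 18.743; length term: −500/35 = −14.286
Tm = 81.5 + (-5.279) + 18.743 − 14.286 = 80.678 → 80.7°C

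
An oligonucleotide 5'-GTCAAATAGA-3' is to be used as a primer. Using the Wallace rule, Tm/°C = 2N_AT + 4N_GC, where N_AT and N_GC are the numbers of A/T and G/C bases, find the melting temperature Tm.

C=1, A=5, T=2, G=2
So N_AT = 7 and N_GC = 3.
Tm = 2×7 + 4×3 = 26°C

26°C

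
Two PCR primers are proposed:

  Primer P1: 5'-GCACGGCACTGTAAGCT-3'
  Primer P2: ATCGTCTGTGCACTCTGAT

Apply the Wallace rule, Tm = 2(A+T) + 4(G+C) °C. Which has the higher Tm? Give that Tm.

Primer P2, 56°C

Primer P1: A+T=7, G+C=10 → Tm = 2(7)+4(10) = 54°C
Primer P2: A+T=10, G+C=9 → Tm = 2(10)+4(9) = 56°C
54°C vs 56°C → primer P2 is higher.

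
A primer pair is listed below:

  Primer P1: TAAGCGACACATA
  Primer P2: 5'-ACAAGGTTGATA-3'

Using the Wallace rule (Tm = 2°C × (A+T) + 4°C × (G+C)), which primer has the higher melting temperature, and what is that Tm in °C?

Primer P1, 36°C

Primer P1: A+T=8, G+C=5 → Tm = 2(8)+4(5) = 36°C
Primer P2: A+T=8, G+C=4 → Tm = 2(8)+4(4) = 32°C
36°C vs 32°C → primer P1 is higher.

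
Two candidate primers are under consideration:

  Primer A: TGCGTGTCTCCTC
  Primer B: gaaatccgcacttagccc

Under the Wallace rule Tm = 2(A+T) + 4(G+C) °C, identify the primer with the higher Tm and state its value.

Primer B, 56°C

Primer A: A+T=5, G+C=8 → Tm = 2(5)+4(8) = 42°C
Primer B: A+T=8, G+C=10 → Tm = 2(8)+4(10) = 56°C
42°C vs 56°C → primer B is higher.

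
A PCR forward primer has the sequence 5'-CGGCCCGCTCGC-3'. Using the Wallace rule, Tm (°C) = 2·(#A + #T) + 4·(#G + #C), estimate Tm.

46°C

G=4, T=1, C=7, A=0
A+T = 1, G+C = 11
Tm = 4·11 + 2·1 = 44 + 2 = 46°C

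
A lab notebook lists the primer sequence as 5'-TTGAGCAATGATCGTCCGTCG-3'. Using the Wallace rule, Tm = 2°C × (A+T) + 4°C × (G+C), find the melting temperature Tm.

64°C

Base counts: G=6, C=5, T=6, A=4
A+T = 10, G+C = 11
Tm = 4·11 + 2·10 = 44 + 20 = 64°C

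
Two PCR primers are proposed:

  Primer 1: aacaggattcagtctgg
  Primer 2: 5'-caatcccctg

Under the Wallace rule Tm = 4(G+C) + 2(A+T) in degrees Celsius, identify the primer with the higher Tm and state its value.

Primer 1: A+T=9, G+C=8 → Tm = 2(9)+4(8) = 50°C
Primer 2: A+T=4, G+C=6 → Tm = 2(4)+4(6) = 32°C
50°C vs 32°C → primer 1 is higher.

Primer 1, 50°C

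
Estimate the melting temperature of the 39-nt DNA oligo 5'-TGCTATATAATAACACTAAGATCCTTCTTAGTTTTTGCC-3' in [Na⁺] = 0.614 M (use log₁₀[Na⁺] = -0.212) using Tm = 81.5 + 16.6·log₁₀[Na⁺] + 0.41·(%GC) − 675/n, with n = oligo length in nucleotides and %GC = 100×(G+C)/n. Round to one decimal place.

Length n = 39. Base counts: C=8, T=16, A=11, G=4
G+C = 12, so %GC = 12/39 × 100 = 30.769%
Salt term: 16.6 × (-0.212) = -3.519
GC term: 0.41 × 30.769 = 12.615; length term: −675/39 = −17.308
Tm = 81.5 + (-3.519) + 12.615 − 17.308 = 73.288 → 73.3°C

73.3°C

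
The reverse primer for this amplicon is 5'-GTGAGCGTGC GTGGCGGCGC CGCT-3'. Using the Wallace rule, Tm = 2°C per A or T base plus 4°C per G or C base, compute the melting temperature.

Base counts: G=12, T=4, C=7, A=1
A+T = 5, G+C = 19
Tm = 2(5) + 4(19) = 10 + 76 = 86°C

86°C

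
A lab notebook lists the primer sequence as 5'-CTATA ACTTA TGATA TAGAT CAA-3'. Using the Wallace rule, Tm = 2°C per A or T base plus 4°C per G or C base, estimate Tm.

Base counts: T=8, A=10, C=3, G=2
So N_AT = 18 and N_GC = 5.
Tm = 2×18 + 4×5 = 56°C

56°C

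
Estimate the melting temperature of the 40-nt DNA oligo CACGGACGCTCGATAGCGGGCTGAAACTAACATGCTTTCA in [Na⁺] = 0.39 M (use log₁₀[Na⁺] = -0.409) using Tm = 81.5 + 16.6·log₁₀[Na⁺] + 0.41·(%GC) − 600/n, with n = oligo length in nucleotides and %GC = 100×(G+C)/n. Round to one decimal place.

81.2°C

Length n = 40. Scanning the sequence gives A=11, G=10, T=8, C=11.
G+C = 21, so %GC = 21/40 × 100 = 52.5%
Salt term: 16.6 × (-0.409) = -6.789
GC term: 0.41 × 52.5 = 21.525; length term: −600/40 = −15
Tm = 81.5 + (-6.789) + 21.525 − 15 = 81.236 → 81.2°C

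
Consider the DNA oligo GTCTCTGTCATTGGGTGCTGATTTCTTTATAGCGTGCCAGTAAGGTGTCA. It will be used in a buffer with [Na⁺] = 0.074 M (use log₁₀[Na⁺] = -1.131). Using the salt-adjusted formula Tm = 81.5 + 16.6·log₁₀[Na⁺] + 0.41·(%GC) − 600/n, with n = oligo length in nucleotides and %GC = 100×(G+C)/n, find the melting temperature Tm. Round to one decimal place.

Length n = 50. Counting bases: G=14, A=8, T=19, C=9
G+C = 23, so %GC = 23/50 × 100 = 46%
Salt term: 16.6 × (-1.131) = -18.775
GC term: 0.41 × 46 = 18.86; length term: −600/50 = −12
Tm = 81.5 + (-18.775) + 18.86 − 12 = 69.585 → 69.6°C

69.6°C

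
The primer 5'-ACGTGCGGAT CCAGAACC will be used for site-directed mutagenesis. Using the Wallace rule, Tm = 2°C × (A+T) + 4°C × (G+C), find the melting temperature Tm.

58°C

T=2, A=5, G=5, C=6
So N_AT = 7 and N_GC = 11.
Tm = 4·11 + 2·7 = 44 + 14 = 58°C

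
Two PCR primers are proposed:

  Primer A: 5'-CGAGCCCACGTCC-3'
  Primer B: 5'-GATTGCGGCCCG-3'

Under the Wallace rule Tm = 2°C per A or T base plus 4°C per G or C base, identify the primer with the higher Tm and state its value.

Primer A: A+T=3, G+C=10 → Tm = 2(3)+4(10) = 46°C
Primer B: A+T=3, G+C=9 → Tm = 2(3)+4(9) = 42°C
46°C vs 42°C → primer A is higher.

Primer A, 46°C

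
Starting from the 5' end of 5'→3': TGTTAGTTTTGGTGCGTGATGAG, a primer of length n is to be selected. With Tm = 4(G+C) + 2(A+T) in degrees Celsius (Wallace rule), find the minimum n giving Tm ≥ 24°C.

n = 10

First 9 bases: TGTTAGTTT → Tm = 22°C (< 24°C)
First 10 bases: TGTTAGTTTT → Tm = 24°C (≥ 24°C)
Since every base adds ≥2°C, Tm only increases with n, so the threshold is first crossed at n = 10.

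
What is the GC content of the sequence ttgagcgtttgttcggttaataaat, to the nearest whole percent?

32%

Counting bases: A=6, C=2, G=6, T=11
G+C = 6 + 2 = 8 out of 25 bases
%GC = 8/25 × 100 = 32% ≈ 32%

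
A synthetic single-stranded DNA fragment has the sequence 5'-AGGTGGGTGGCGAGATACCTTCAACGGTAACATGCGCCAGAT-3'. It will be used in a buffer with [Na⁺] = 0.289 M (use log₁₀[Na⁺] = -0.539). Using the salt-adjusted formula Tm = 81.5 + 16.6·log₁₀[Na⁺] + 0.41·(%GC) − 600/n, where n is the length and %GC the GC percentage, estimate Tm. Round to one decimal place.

Length n = 42. Counting bases: T=8, A=11, G=14, C=9
G+C = 23, so %GC = 23/42 × 100 = 54.762%
Salt term: 16.6 × (-0.539) = -8.947
GC term: 0.41 × 54.762 = 22.452; length term: −600/42 = −14.286
Tm = 81.5 + (-8.947) + 22.452 − 14.286 = 80.719 → 80.7°C

80.7°C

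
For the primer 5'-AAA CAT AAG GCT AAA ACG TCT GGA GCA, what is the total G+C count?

11

Scanning the sequence gives G=6, T=4, C=5, A=12.
Total G or C: 6 + 5 = 11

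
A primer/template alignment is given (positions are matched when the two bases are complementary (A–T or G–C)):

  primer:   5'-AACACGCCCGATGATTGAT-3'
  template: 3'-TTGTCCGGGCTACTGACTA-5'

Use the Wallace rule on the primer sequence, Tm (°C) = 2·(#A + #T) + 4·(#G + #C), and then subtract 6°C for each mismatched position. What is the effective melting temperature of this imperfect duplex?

44°C

Primer base counts: A=6, T=4, G=4, C=5 → A+T=10, G+C=9
Perfect-match Tm = 2(10) + 4(9) = 20 + 36 = 56°C
Mismatches (positions where the bases are not complementary): 2 (at positions 5, 15)
Effective Tm = 56 − 2×6 = 56 − 12 = 44°C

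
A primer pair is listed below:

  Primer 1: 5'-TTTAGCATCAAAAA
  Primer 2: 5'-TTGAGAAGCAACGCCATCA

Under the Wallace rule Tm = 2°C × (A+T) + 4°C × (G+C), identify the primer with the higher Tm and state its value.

Primer 1: A+T=11, G+C=3 → Tm = 2(11)+4(3) = 34°C
Primer 2: A+T=10, G+C=9 → Tm = 2(10)+4(9) = 56°C
34°C vs 56°C → primer 2 is higher.

Primer 2, 56°C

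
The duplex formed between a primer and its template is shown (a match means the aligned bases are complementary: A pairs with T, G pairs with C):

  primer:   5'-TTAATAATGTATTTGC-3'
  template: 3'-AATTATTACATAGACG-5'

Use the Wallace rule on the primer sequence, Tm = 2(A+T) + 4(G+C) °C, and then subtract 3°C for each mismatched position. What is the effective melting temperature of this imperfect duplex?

Primer base counts: A=5, T=8, G=2, C=1 → A+T=13, G+C=3
Perfect-match Tm = 2(13) + 4(3) = 26 + 12 = 38°C
Mismatches (positions where the bases are not complementary): 1 (at position 13)
Effective Tm = 38 − 1×3 = 38 − 3 = 35°C

35°C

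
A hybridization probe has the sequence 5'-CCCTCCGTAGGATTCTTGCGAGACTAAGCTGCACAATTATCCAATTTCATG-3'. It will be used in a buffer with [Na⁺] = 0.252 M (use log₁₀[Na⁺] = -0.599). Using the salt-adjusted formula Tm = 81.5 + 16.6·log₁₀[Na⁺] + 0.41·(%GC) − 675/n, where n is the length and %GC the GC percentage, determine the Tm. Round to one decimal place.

Length n = 51. Counting bases: T=15, G=9, C=14, A=13
G+C = 23, so %GC = 23/51 × 100 = 45.098%
Salt term: 16.6 × (-0.599) = -9.943
GC term: 0.41 × 45.098 = 18.49; length term: −675/51 = −13.235
Tm = 81.5 + (-9.943) + 18.49 − 13.235 = 76.812 → 76.8°C

76.8°C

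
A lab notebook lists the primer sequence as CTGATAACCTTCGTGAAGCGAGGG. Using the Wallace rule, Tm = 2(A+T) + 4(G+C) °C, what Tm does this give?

Base counts: G=8, A=6, C=5, T=5
AT pairs contribute 11, GC pairs contribute 13.
Tm = 2(11) + 4(13) = 22 + 52 = 74°C

74°C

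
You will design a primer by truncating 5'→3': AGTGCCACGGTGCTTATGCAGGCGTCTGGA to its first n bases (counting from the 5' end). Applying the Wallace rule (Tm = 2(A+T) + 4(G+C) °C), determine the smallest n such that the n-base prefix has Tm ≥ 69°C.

n = 22

First 21 bases: AGTGCCACGGTGCTTATGCAG → Tm = 66°C (< 69°C)
First 22 bases: AGTGCCACGGTGCTTATGCAGG → Tm = 70°C (≥ 69°C)
Each additional base adds 2°C (A/T) or 4°C (G/C), so Tm is non-decreasing in n; n = 22 is the first length to reach 69°C.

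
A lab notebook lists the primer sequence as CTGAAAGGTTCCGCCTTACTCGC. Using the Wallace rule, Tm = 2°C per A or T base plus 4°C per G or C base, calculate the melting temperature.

72°C

Base counts: G=5, T=6, C=8, A=4
AT pairs contribute 10, GC pairs contribute 13.
Tm = 4·13 + 2·10 = 52 + 20 = 72°C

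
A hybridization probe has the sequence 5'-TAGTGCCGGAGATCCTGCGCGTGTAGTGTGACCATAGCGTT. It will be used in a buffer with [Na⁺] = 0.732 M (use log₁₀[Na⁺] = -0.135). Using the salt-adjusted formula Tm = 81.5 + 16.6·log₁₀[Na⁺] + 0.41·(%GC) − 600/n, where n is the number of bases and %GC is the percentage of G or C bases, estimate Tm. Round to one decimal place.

Length n = 41. T=11, G=14, C=9, A=7
G+C = 23, so %GC = 23/41 × 100 = 56.098%
Salt term: 16.6 × (-0.135) = -2.241
GC term: 0.41 × 56.098 = 23; length term: −600/41 = −14.634
Tm = 81.5 + (-2.241) + 23 − 14.634 = 87.625 → 87.6°C

87.6°C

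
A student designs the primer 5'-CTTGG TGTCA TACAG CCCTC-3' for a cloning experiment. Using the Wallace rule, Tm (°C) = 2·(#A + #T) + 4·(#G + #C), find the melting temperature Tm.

Base counts: C=7, T=6, G=4, A=3
A+T = 9, G+C = 11
Tm = 4·11 + 2·9 = 44 + 18 = 62°C

62°C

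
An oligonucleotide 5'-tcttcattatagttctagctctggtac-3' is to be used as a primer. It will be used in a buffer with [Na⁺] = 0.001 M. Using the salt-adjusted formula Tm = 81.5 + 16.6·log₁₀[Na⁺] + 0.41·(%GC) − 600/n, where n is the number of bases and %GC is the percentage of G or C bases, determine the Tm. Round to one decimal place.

Length n = 27. Counting bases: C=6, A=5, G=4, T=12
G+C = 10, so %GC = 10/27 × 100 = 37.037%
Salt term: 16.6 × (-3) = -49.8
GC term: 0.41 × 37.037 = 15.185; length term: −600/27 = −22.222
Tm = 81.5 + (-49.8) + 15.185 − 22.222 = 24.663 → 24.7°C

24.7°C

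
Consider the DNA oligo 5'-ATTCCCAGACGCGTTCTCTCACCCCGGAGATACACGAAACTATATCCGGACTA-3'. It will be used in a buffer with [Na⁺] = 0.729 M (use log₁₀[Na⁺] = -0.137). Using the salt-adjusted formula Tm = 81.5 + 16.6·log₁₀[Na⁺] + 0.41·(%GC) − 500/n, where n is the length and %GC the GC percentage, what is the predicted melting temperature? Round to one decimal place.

Length n = 53. Counting bases: T=11, G=9, C=18, A=15
G+C = 27, so %GC = 27/53 × 100 = 50.943%
Salt term: 16.6 × (-0.137) = -2.274
GC term: 0.41 × 50.943 = 20.887; length term: −500/53 = −9.434
Tm = 81.5 + (-2.274) + 20.887 − 9.434 = 90.679 → 90.7°C

90.7°C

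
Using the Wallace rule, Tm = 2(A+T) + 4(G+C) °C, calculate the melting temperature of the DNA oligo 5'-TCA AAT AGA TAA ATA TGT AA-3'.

Counting bases: G=2, C=1, A=11, T=6
A+T = 17, G+C = 3
Tm = 4·3 + 2·17 = 12 + 34 = 46°C

46°C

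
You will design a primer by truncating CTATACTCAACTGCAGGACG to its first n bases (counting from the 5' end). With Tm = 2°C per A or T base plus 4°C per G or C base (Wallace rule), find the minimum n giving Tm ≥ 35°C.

n = 13

First 12 bases: CTATACTCAACT → Tm = 32°C (< 35°C)
First 13 bases: CTATACTCAACTG → Tm = 36°C (≥ 35°C)
Each additional base adds 2°C (A/T) or 4°C (G/C), so Tm is non-decreasing in n; n = 13 is the first length to reach 35°C.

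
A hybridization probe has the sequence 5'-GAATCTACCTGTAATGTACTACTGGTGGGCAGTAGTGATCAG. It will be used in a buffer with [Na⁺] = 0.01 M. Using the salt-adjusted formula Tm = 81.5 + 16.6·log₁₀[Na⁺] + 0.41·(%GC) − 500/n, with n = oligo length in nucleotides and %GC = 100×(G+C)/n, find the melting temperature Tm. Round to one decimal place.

54.9°C

Length n = 42. Counting bases: C=7, A=11, T=12, G=12
G+C = 19, so %GC = 19/42 × 100 = 45.238%
Salt term: 16.6 × (-2) = -33.2
GC term: 0.41 × 45.238 = 18.548; length term: −500/42 = −11.905
Tm = 81.5 + (-33.2) + 18.548 − 11.905 = 54.943 → 54.9°C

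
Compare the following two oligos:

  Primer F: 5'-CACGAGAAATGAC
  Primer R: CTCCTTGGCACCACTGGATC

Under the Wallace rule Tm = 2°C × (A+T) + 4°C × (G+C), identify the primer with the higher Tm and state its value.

Primer F: A+T=7, G+C=6 → Tm = 2(7)+4(6) = 38°C
Primer R: A+T=8, G+C=12 → Tm = 2(8)+4(12) = 64°C
38°C vs 64°C → primer R is higher.

Primer R, 64°C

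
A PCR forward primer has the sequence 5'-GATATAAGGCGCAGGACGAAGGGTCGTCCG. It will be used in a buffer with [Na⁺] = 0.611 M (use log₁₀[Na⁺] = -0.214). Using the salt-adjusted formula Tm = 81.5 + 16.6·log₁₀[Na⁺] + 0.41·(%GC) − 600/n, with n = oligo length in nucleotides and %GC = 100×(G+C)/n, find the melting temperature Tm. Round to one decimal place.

82.5°C

Length n = 30. G=12, T=4, C=6, A=8
G+C = 18, so %GC = 18/30 × 100 = 60%
Salt term: 16.6 × (-0.214) = -3.552
GC term: 0.41 × 60 = 24.6; length term: −600/30 = −20
Tm = 81.5 + (-3.552) + 24.6 − 20 = 82.548 → 82.5°C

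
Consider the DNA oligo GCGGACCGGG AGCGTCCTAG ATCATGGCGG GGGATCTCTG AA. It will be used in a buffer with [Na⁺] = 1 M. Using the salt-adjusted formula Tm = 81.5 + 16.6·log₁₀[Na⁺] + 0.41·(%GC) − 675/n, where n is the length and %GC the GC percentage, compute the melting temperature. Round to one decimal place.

Length n = 42. C=10, A=8, T=7, G=17
G+C = 27, so %GC = 27/42 × 100 = 64.286%
Salt term: 16.6 × (0) = 0
GC term: 0.41 × 64.286 = 26.357; length term: −675/42 = −16.071
Tm = 81.5 + (0) + 26.357 − 16.071 = 91.786 → 91.8°C

91.8°C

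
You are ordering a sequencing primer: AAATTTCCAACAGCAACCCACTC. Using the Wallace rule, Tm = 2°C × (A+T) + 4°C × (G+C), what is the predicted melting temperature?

66°C

C=9, A=9, T=4, G=1
AT pairs contribute 13, GC pairs contribute 10.
Tm = 4·10 + 2·13 = 40 + 26 = 66°C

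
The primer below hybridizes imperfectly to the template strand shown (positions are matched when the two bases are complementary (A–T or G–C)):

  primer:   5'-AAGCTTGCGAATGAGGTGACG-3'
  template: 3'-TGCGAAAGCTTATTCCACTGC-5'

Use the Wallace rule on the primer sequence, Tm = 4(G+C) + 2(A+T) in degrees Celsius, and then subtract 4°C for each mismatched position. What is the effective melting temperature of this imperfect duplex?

52°C

Primer base counts: A=6, T=4, G=8, C=3 → A+T=10, G+C=11
Perfect-match Tm = 2(10) + 4(11) = 20 + 44 = 64°C
Mismatches (positions where the bases are not complementary): 3 (at positions 2, 7, 13)
Effective Tm = 64 − 3×4 = 64 − 12 = 52°C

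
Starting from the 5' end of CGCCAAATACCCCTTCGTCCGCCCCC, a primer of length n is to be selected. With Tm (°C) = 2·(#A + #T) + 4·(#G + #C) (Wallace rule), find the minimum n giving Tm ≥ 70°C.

n = 22

First 21 bases: CGCCAAATACCCCTTCGTCCG → Tm = 68°C (< 70°C)
First 22 bases: CGCCAAATACCCCTTCGTCCGC → Tm = 72°C (≥ 70°C)
Since every base adds ≥2°C, Tm only increases with n, so the threshold is first crossed at n = 22.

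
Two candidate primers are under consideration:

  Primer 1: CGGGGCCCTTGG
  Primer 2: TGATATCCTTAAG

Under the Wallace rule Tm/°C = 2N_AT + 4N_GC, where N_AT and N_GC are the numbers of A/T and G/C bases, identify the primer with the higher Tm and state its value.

Primer 1, 44°C

Primer 1: A+T=2, G+C=10 → Tm = 2(2)+4(10) = 44°C
Primer 2: A+T=9, G+C=4 → Tm = 2(9)+4(4) = 34°C
44°C vs 34°C → primer 1 is higher.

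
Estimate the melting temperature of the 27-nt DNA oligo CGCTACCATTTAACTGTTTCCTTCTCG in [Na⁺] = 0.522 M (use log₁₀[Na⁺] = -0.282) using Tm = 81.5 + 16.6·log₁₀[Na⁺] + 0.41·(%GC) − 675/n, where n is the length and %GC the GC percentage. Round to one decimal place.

70.0°C

Length n = 27. Scanning the sequence gives G=3, C=9, T=11, A=4.
G+C = 12, so %GC = 12/27 × 100 = 44.444%
Salt term: 16.6 × (-0.282) = -4.681
GC term: 0.41 × 44.444 = 18.222; length term: −675/27 = −25
Tm = 81.5 + (-4.681) + 18.222 − 25 = 70.041 → 70.0°C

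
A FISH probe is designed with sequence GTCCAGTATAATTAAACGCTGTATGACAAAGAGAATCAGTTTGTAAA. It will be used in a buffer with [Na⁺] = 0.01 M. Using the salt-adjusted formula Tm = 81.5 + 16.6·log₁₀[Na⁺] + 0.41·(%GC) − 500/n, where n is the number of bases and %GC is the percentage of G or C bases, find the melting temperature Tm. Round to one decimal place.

Length n = 47. Base counts: G=9, C=6, A=19, T=13
G+C = 15, so %GC = 15/47 × 100 = 31.915%
Salt term: 16.6 × (-2) = -33.2
GC term: 0.41 × 31.915 = 13.085; length term: −500/47 = −10.638
Tm = 81.5 + (-33.2) + 13.085 − 10.638 = 50.747 → 50.7°C

50.7°C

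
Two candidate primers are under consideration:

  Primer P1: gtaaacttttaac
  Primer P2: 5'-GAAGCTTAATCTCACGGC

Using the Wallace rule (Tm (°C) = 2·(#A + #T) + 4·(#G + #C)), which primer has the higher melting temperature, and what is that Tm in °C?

Primer P2, 54°C

Primer P1: A+T=10, G+C=3 → Tm = 2(10)+4(3) = 32°C
Primer P2: A+T=9, G+C=9 → Tm = 2(9)+4(9) = 54°C
32°C vs 54°C → primer P2 is higher.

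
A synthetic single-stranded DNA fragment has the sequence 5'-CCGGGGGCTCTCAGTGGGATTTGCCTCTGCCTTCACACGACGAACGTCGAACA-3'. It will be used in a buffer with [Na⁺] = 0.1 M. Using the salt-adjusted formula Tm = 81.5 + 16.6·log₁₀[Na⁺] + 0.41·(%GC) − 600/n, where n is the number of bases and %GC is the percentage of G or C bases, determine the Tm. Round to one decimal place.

78.3°C

Length n = 53. Base counts: T=11, C=17, A=10, G=15
G+C = 32, so %GC = 32/53 × 100 = 60.377%
Salt term: 16.6 × (-1) = -16.6
GC term: 0.41 × 60.377 = 24.755; length term: −600/53 = −11.321
Tm = 81.5 + (-16.6) + 24.755 − 11.321 = 78.334 → 78.3°C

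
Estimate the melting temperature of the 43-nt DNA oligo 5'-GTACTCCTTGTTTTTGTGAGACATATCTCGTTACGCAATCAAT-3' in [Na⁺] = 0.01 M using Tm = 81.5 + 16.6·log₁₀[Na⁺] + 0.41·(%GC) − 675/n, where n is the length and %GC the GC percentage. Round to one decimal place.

47.9°C

Length n = 43. Counting bases: G=7, A=10, C=9, T=17
G+C = 16, so %GC = 16/43 × 100 = 37.209%
Salt term: 16.6 × (-2) = -33.2
GC term: 0.41 × 37.209 = 15.256; length term: −675/43 = −15.698
Tm = 81.5 + (-33.2) + 15.256 − 15.698 = 47.858 → 47.9°C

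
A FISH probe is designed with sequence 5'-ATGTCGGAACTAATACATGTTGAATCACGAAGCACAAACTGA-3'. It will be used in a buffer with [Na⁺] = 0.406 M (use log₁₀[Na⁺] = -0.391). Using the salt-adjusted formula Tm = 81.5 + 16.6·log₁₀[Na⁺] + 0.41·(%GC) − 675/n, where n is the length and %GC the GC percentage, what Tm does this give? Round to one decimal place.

74.6°C

Length n = 42. Base counts: G=8, A=17, T=9, C=8
G+C = 16, so %GC = 16/42 × 100 = 38.095%
Salt term: 16.6 × (-0.391) = -6.491
GC term: 0.41 × 38.095 = 15.619; length term: −675/42 = −16.071
Tm = 81.5 + (-6.491) + 15.619 − 16.071 = 74.557 → 74.6°C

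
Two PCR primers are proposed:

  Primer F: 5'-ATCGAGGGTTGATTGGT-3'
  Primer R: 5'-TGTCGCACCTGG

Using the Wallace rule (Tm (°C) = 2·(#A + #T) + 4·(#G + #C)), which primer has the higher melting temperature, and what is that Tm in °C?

Primer F: A+T=9, G+C=8 → Tm = 2(9)+4(8) = 50°C
Primer R: A+T=4, G+C=8 → Tm = 2(4)+4(8) = 40°C
50°C vs 40°C → primer F is higher.

Primer F, 50°C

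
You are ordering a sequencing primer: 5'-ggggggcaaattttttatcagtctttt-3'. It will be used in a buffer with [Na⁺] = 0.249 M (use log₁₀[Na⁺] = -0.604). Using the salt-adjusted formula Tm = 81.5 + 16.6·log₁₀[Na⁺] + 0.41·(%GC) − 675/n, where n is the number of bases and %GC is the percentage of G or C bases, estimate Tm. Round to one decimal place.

Length n = 27. Base counts: A=5, T=12, C=3, G=7
G+C = 10, so %GC = 10/27 × 100 = 37.037%
Salt term: 16.6 × (-0.604) = -10.026
GC term: 0.41 × 37.037 = 15.185; length term: −675/27 = −25
Tm = 81.5 + (-10.026) + 15.185 − 25 = 61.659 → 61.7°C

61.7°C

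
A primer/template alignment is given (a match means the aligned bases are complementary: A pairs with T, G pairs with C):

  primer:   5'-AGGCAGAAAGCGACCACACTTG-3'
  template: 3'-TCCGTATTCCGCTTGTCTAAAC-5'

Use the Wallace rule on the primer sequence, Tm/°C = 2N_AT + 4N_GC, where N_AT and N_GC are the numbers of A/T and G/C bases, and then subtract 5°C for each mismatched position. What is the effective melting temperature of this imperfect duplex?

43°C

Primer base counts: A=8, T=2, G=6, C=6 → A+T=10, G+C=12
Perfect-match Tm = 2(10) + 4(12) = 20 + 48 = 68°C
Mismatches (positions where the bases are not complementary): 5 (at positions 6, 9, 14, 17, 19)
Effective Tm = 68 − 5×5 = 68 − 25 = 43°C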